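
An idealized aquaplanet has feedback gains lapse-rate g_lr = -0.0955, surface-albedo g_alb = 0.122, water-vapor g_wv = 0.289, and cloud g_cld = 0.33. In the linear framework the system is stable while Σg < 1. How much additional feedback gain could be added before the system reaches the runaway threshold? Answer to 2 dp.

Current total gain = -0.0955 + 0.122 + 0.289 + 0.33 = 0.6455.
Margin to runaway = 1 − 0.6455 = 0.35.

0.35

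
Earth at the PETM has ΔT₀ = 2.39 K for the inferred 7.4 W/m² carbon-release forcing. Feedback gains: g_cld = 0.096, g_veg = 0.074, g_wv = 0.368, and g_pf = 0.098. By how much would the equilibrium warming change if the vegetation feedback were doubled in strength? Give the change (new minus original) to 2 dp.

1.68 K

Original: g = 0.636, ΔT = 2.39/(1−0.636) = 6.5659 K.
With doubled vegetation: g' = 0.71, ΔT' = 2.39/(1−0.71) = 8.2414 K.
Change = 8.2414 − 6.5659 = 1.68 K.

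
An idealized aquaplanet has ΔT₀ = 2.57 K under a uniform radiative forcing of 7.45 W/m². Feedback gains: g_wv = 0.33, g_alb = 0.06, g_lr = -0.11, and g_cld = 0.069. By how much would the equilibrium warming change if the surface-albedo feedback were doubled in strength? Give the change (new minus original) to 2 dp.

0.40 K

Original: g = 0.349, ΔT = 2.57/(1−0.349) = 3.9478 K.
With doubled surface-albedo: g' = 0.409, ΔT' = 2.57/(1−0.409) = 4.3486 K.
Change = 4.3486 − 3.9478 = 0.40 K.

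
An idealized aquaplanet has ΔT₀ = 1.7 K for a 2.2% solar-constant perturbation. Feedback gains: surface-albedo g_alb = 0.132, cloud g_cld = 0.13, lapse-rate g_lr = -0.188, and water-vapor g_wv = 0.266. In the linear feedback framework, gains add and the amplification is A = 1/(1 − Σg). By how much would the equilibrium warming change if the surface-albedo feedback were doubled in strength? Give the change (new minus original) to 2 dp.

Original: g = 0.34, ΔT = 1.7/(1−0.34) = 2.5758 K.
With doubled surface-albedo: g' = 0.472, ΔT' = 1.7/(1−0.472) = 3.2197 K.
Change = 3.2197 − 2.5758 = 0.64 K.

0.64 K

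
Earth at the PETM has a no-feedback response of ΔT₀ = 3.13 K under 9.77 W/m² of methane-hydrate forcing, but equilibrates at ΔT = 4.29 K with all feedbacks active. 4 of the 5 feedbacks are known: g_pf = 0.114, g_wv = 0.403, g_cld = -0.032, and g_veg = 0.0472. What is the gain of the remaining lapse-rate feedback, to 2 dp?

-0.26

Amplification A = ΔT/ΔT₀ = 4.29/3.13 = 1.371.
Total gain g = 1 − 1/A = 1 − 1/1.371 = 0.2706.
Known gains sum to 0.114 + 0.403 − 0.032 + 0.0472 = 0.5322.
g_lr = 0.2706 − 0.5322 = -0.26.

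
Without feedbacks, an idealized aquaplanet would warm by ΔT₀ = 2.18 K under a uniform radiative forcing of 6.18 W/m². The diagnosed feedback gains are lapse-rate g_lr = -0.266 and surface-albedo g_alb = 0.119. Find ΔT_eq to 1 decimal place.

Total gain g = -0.266 + 0.119 = -0.147.
Amplification A = 1/(1 + 0.147) = 0.8718.
ΔT = 2.18 × 0.8718 = 1.9 K.

1.9 K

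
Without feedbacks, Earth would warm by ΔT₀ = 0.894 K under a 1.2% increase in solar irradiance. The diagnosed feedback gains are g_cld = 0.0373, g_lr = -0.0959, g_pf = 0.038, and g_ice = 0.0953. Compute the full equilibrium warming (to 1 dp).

1.0 K

Total gain g = 0.0373 − 0.0959 + 0.038 + 0.0953 = 0.0747.
Amplification A = 1/(1 − 0.0747) = 1.081.
ΔT = 0.894 × 1.081 = 1.0 K.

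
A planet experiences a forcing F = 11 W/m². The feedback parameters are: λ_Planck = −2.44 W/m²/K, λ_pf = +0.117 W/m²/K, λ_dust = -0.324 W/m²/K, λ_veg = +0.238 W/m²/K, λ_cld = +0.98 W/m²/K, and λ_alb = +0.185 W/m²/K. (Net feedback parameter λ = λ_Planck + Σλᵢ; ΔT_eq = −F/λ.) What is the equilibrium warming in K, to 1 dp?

Net feedback parameter λ = (−2.44) + (+0.117) + (-0.324) + (+0.238) + (+0.98) + (+0.185) = -1.244 W/m²/K.
ΔT = −F/λ = −11/(-1.244) = 8.8 K.

8.8 K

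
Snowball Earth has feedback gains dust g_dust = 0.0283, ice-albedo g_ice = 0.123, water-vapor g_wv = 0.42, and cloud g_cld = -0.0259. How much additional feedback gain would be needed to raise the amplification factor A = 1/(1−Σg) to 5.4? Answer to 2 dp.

0.27

Current total gain = 0.5454.
Target gain for A = 5.4: g* = 1 − 1/5.4 = 0.8148.
Additional gain needed = 0.8148 − 0.5454 = 0.27.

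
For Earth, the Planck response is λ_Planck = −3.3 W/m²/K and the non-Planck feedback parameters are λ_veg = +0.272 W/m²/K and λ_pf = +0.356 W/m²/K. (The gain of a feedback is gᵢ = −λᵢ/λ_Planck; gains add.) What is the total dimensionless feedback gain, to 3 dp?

Convert to gains: g_veg = 0.272/3.3 = 0.08242; g_pf = 0.356/3.3 = 0.1079.
Total gain g = 0.19032.

0.190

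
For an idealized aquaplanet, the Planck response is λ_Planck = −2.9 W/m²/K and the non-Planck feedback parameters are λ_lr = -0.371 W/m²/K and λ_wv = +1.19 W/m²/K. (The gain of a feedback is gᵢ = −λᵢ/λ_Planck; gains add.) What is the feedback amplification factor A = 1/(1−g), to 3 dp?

1.394

Convert to gains: g_lr = -0.371/2.9 = -0.1279; g_wv = 1.19/2.9 = 0.4103.
Total gain g = 0.2824.
A = 1/(1 − 0.2824) = 1.394.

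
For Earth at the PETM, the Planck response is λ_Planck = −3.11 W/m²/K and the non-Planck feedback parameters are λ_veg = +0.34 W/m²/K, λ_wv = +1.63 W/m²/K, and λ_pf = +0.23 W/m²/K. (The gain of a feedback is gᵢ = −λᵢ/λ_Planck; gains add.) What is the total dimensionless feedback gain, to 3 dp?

Convert to gains: g_veg = 0.34/3.11 = 0.1093; g_wv = 1.63/3.11 = 0.5241; g_pf = 0.23/3.11 = 0.07395.
Total gain g = 0.70735.

0.707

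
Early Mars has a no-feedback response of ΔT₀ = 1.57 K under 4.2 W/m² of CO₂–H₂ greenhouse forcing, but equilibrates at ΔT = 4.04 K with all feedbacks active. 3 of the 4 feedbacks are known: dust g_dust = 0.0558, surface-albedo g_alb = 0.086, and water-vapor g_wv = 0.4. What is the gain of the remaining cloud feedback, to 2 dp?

0.07

Amplification A = ΔT/ΔT₀ = 4.04/1.57 = 2.573.
Total gain g = 1 − 1/A = 1 − 1/2.573 = 0.6113.
Known gains sum to 0.0558 + 0.086 + 0.4 = 0.5418.
g_cld = 0.6113 − 0.5418 = 0.07.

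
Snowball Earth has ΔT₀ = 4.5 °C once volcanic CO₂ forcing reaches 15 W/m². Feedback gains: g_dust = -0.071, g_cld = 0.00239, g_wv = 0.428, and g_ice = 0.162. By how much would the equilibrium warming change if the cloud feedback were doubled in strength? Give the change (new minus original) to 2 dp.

Original: g = 0.52139, ΔT = 4.5/(1−0.52139) = 9.4022 °C.
With doubled cloud: g' = 0.52378, ΔT' = 4.5/(1−0.52378) = 9.4494 °C.
Change = 9.4494 − 9.4022 = 0.05 °C.

0.05 °C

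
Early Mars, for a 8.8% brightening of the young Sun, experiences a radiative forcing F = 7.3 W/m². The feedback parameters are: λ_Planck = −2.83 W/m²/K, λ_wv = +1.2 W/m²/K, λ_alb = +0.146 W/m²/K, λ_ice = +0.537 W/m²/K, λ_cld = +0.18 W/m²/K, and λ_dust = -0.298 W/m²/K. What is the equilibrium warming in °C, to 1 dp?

6.9 °C

Net feedback parameter λ = (−2.83) + (+1.2) + (+0.146) + (+0.537) + (+0.18) + (-0.298) = -1.065 W/m²/K.
ΔT = −F/λ = −7.3/(-1.065) = 6.9 °C.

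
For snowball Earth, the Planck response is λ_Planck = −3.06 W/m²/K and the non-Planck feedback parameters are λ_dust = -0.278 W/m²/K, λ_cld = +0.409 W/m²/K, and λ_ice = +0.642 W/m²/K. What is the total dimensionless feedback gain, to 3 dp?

0.253

Convert to gains: g_dust = -0.278/3.06 = -0.09085; g_cld = 0.409/3.06 = 0.1337; g_ice = 0.642/3.06 = 0.2098.
Total gain g = 0.25265.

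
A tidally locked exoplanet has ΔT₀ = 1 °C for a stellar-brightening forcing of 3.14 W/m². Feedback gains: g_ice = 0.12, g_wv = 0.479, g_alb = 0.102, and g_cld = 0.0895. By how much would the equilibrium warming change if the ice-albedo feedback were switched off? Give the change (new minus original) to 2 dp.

-1.74 °C

Original: g = 0.7905, ΔT = 1/(1−0.7905) = 4.7733 °C.
Without ice-albedo: g' = 0.6705, ΔT' = 1/(1−0.6705) = 3.0349 °C.
Change = 3.0349 − 4.7733 = -1.74 °C.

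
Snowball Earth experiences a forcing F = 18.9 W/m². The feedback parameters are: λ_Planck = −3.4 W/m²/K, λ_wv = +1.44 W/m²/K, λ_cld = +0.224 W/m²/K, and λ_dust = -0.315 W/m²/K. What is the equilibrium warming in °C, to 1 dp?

9.2 °C

Net feedback parameter λ = (−3.4) + (+1.44) + (+0.224) + (-0.315) = -2.051 W/m²/K.
ΔT = −F/λ = −18.9/(-2.051) = 9.2 °C.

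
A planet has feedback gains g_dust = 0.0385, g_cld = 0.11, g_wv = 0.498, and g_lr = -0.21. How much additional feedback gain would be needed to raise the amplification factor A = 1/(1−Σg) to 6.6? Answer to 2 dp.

Current total gain = 0.4365.
Target gain for A = 6.6: g* = 1 − 1/6.6 = 0.8485.
Additional gain needed = 0.8485 − 0.4365 = 0.41.

0.41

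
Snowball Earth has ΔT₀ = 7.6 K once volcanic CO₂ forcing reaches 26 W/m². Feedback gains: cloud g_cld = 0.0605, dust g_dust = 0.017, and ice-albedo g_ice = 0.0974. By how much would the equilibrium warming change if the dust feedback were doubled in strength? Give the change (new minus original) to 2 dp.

Original: g = 0.1749, ΔT = 7.6/(1−0.1749) = 9.2110 K.
With doubled dust: g' = 0.1919, ΔT' = 7.6/(1−0.1919) = 9.4048 K.
Change = 9.4048 − 9.2110 = 0.19 K.

0.19 K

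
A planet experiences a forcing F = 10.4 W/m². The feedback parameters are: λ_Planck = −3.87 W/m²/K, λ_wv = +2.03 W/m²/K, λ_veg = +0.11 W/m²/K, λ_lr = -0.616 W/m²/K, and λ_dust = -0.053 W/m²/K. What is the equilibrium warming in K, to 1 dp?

Net feedback parameter λ = (−3.87) + (+2.03) + (+0.11) + (-0.616) + (-0.053) = -2.399 W/m²/K.
ΔT = −F/λ = −10.4/(-2.399) = 4.3 K.

4.3 K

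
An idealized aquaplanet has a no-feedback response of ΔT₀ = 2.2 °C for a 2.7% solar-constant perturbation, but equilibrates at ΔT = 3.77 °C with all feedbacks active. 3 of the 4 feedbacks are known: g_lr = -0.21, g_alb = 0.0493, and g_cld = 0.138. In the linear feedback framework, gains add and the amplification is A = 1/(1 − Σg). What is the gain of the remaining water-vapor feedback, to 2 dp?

0.44

Amplification A = ΔT/ΔT₀ = 3.77/2.2 = 1.714.
Total gain g = 1 − 1/A = 1 − 1/1.714 = 0.4166.
Known gains sum to -0.21 + 0.0493 + 0.138 = -0.0227.
g_wv = 0.4166 + 0.0227 = 0.44.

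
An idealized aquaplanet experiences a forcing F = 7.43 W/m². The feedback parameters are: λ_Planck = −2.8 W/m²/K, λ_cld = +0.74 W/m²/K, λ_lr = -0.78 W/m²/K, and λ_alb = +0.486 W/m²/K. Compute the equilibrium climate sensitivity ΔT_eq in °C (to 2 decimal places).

Net feedback parameter λ = (−2.8) + (+0.74) + (-0.78) + (+0.486) = -2.354 W/m²/K.
ΔT = −F/λ = −7.43/(-2.354) = 3.16 °C.

3.16 °C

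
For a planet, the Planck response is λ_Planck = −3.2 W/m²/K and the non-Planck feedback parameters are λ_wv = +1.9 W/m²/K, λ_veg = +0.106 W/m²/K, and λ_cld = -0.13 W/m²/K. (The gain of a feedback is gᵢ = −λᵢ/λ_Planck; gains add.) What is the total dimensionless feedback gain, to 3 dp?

Convert to gains: g_wv = 1.9/3.2 = 0.5937; g_veg = 0.106/3.2 = 0.03312; g_cld = -0.13/3.2 = -0.04063.
Total gain g = 0.58619.

0.586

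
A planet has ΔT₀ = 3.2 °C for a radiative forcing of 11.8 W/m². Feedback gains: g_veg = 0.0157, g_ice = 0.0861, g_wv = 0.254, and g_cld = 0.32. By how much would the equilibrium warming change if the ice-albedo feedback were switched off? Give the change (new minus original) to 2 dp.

-2.07 °C

Original: g = 0.6758, ΔT = 3.2/(1−0.6758) = 9.8705 °C.
Without ice-albedo: g' = 0.5897, ΔT' = 3.2/(1−0.5897) = 7.7992 °C.
Change = 7.7992 − 9.8705 = -2.07 °C.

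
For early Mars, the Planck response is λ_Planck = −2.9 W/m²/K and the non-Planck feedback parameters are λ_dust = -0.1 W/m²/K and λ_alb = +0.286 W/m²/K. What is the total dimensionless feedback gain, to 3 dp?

0.064

Convert to gains: g_dust = -0.1/2.9 = -0.03448; g_alb = 0.286/2.9 = 0.09862.
Total gain g = 0.06414.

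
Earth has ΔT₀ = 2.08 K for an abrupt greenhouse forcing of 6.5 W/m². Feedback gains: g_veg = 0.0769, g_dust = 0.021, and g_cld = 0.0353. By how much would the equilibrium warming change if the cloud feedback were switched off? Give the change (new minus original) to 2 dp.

-0.09 K

Original: g = 0.1332, ΔT = 2.08/(1−0.1332) = 2.3996 K.
Without cloud: g' = 0.0979, ΔT' = 2.08/(1−0.0979) = 2.3057 K.
Change = 2.3057 − 2.3996 = -0.09 K.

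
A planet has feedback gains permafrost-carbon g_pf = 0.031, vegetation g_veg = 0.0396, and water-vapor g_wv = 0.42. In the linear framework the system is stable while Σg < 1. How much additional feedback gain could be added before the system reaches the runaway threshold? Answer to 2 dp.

Current total gain = 0.031 + 0.0396 + 0.42 = 0.4906.
Margin to runaway = 1 − 0.4906 = 0.51.

0.51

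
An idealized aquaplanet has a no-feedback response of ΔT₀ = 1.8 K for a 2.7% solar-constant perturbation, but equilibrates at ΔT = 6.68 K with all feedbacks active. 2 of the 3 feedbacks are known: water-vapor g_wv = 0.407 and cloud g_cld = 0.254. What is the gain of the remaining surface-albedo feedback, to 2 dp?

Amplification A = ΔT/ΔT₀ = 6.68/1.8 = 3.711.
Total gain g = 1 − 1/A = 1 − 1/3.711 = 0.7305.
Known gains sum to 0.407 + 0.254 = 0.661.
g_alb = 0.7305 − 0.661 = 0.07.

0.07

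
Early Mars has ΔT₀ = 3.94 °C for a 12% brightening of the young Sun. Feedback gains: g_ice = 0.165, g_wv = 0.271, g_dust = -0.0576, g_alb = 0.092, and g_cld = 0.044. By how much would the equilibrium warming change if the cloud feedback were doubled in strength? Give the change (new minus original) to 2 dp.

0.81 °C

Original: g = 0.5144, ΔT = 3.94/(1−0.5144) = 8.1137 °C.
With doubled cloud: g' = 0.5584, ΔT' = 3.94/(1−0.5584) = 8.9221 °C.
Change = 8.9221 − 8.1137 = 0.81 °C.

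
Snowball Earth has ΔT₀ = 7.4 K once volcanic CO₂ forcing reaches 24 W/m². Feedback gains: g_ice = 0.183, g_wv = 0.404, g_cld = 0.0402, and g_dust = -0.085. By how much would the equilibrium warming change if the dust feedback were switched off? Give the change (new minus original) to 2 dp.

Original: g = 0.5422, ΔT = 7.4/(1−0.5422) = 16.1643 K.
Without dust: g' = 0.6272, ΔT' = 7.4/(1−0.6272) = 19.8498 K.
Change = 19.8498 − 16.1643 = 3.69 K.

3.69 K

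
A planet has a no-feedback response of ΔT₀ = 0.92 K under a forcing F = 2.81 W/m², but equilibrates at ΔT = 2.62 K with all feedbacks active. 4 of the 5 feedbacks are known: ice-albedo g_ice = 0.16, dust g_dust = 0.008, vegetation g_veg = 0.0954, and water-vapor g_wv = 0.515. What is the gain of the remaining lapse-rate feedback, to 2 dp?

Amplification A = ΔT/ΔT₀ = 2.62/0.92 = 2.848.
Total gain g = 1 − 1/A = 1 − 1/2.848 = 0.6489.
Known gains sum to 0.16 + 0.008 + 0.0954 + 0.515 = 0.7784.
g_lr = 0.6489 − 0.7784 = -0.13.

-0.13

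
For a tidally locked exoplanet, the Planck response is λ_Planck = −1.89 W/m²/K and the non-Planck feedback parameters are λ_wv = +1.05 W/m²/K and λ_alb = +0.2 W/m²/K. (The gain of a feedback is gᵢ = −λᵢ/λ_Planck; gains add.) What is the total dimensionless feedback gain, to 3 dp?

0.661

Convert to gains: g_wv = 1.05/1.89 = 0.5556; g_alb = 0.2/1.89 = 0.1058.
Total gain g = 0.6614.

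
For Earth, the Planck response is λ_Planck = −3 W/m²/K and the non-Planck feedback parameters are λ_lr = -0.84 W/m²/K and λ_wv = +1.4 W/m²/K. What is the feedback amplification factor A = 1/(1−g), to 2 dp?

1.23

Convert to gains: g_lr = -0.84/3 = -0.28; g_wv = 1.4/3 = 0.4667.
Total gain g = 0.1867.
A = 1/(1 − 0.1867) = 1.23.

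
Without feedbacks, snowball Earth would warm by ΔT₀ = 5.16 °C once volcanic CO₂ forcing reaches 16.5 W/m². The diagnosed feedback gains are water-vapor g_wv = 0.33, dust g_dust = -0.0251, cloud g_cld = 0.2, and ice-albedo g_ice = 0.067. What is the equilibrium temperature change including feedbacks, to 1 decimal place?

Total gain g = 0.33 − 0.0251 + 0.2 + 0.067 = 0.5719.
Amplification A = 1/(1 − 0.5719) = 2.336.
ΔT = 5.16 × 2.336 = 12.1 °C.

12.1 °C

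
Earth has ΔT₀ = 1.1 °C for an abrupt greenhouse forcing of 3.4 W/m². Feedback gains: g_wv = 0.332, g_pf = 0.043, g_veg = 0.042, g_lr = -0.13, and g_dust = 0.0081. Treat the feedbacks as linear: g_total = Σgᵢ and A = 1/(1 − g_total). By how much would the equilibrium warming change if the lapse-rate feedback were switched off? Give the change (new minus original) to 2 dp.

Original: g = 0.2951, ΔT = 1.1/(1−0.2951) = 1.5605 °C.
Without lapse-rate: g' = 0.4251, ΔT' = 1.1/(1−0.4251) = 1.9134 °C.
Change = 1.9134 − 1.5605 = 0.35 °C.

0.35 °C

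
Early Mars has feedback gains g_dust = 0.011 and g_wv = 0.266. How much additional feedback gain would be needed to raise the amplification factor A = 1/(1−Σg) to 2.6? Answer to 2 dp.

Current total gain = 0.277.
Target gain for A = 2.6: g* = 1 − 1/2.6 = 0.6154.
Additional gain needed = 0.6154 − 0.277 = 0.34.

0.34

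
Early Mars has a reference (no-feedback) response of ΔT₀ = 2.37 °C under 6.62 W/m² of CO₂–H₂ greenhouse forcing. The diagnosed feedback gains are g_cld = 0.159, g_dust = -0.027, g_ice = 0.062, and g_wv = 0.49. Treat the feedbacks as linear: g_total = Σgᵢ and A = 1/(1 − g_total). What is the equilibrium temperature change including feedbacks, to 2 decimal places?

7.50 °C

Total gain g = 0.159 − 0.027 + 0.062 + 0.49 = 0.684.
Amplification A = 1/(1 − 0.684) = 3.165.
ΔT = 2.37 × 3.165 = 7.50 °C.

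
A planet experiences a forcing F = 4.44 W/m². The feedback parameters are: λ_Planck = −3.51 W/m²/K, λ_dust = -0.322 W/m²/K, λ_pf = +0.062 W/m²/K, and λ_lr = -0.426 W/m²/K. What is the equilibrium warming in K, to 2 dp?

Net feedback parameter λ = (−3.51) + (-0.322) + (+0.062) + (-0.426) = -4.196 W/m²/K.
ΔT = −F/λ = −4.44/(-4.196) = 1.06 K.

1.06 K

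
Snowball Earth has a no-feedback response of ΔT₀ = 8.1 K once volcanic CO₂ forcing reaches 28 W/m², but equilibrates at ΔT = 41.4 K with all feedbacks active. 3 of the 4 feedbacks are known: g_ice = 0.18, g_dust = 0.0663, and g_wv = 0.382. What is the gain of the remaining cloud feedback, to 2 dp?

Amplification A = ΔT/ΔT₀ = 41.4/8.1 = 5.111.
Total gain g = 1 − 1/A = 1 − 1/5.111 = 0.8043.
Known gains sum to 0.18 + 0.0663 + 0.382 = 0.6283.
g_cld = 0.8043 − 0.6283 = 0.18.

0.18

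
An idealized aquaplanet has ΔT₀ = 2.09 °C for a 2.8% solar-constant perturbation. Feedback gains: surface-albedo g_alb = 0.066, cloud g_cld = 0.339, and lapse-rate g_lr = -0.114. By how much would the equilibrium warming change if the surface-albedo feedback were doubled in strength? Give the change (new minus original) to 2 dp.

Original: g = 0.291, ΔT = 2.09/(1−0.291) = 2.9478 °C.
With doubled surface-albedo: g' = 0.357, ΔT' = 2.09/(1−0.357) = 3.2504 °C.
Change = 3.2504 − 2.9478 = 0.30 °C.

0.30 °C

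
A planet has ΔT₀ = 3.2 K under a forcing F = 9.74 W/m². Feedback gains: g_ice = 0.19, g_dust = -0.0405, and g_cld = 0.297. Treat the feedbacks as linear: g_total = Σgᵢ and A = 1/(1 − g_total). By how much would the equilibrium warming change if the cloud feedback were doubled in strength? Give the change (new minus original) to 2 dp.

6.69 K

Original: g = 0.4465, ΔT = 3.2/(1−0.4465) = 5.7814 K.
With doubled cloud: g' = 0.7435, ΔT' = 3.2/(1−0.7435) = 12.4756 K.
Change = 12.4756 − 5.7814 = 6.69 K.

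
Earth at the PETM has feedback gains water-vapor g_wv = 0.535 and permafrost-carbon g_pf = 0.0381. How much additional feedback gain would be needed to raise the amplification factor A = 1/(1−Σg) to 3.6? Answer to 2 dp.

Current total gain = 0.5731.
Target gain for A = 3.6: g* = 1 − 1/3.6 = 0.7222.
Additional gain needed = 0.7222 − 0.5731 = 0.15.

0.15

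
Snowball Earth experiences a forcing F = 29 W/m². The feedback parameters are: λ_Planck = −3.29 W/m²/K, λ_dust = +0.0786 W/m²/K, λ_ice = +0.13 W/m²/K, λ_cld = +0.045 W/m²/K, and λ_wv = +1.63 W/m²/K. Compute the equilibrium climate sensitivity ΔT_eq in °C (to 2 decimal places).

20.62 °C

Net feedback parameter λ = (−3.29) + (+0.0786) + (+0.13) + (+0.045) + (+1.63) = -1.4064 W/m²/K.
ΔT = −F/λ = −29/(-1.4064) = 20.62 °C.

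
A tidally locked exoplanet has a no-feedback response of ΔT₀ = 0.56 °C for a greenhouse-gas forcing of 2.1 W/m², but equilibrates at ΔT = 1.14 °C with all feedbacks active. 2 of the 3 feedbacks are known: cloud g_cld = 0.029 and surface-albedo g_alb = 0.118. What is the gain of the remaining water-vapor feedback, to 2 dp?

Amplification A = ΔT/ΔT₀ = 1.14/0.56 = 2.036.
Total gain g = 1 − 1/A = 1 − 1/2.036 = 0.5088.
Known gains sum to 0.029 + 0.118 = 0.147.
g_wv = 0.5088 − 0.147 = 0.36.

0.36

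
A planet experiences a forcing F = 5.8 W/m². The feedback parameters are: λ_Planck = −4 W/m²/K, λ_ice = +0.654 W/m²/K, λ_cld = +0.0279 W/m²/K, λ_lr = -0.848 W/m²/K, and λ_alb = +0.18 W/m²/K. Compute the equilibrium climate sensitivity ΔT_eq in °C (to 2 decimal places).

1.46 °C

Net feedback parameter λ = (−4) + (+0.654) + (+0.0279) + (-0.848) + (+0.18) = -3.9861 W/m²/K.
ΔT = −F/λ = −5.8/(-3.9861) = 1.46 °C.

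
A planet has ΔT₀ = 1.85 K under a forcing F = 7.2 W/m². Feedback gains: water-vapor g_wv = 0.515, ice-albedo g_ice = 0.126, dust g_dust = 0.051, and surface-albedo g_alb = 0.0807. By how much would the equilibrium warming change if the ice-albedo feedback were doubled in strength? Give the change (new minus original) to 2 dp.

10.12 K

Original: g = 0.7727, ΔT = 1.85/(1−0.7727) = 8.1390 K.
With doubled ice-albedo: g' = 0.8987, ΔT' = 1.85/(1−0.8987) = 18.2626 K.
Change = 18.2626 − 8.1390 = 10.12 K.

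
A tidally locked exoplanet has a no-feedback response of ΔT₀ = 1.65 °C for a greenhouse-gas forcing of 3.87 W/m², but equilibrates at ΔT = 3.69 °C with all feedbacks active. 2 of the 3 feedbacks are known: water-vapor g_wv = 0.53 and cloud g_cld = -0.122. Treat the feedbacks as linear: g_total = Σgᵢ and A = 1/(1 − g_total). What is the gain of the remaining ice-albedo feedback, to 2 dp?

0.14

Amplification A = ΔT/ΔT₀ = 3.69/1.65 = 2.236.
Total gain g = 1 − 1/A = 1 − 1/2.236 = 0.5528.
Known gains sum to 0.53 − 0.122 = 0.408.
g_ice = 0.5528 − 0.408 = 0.14.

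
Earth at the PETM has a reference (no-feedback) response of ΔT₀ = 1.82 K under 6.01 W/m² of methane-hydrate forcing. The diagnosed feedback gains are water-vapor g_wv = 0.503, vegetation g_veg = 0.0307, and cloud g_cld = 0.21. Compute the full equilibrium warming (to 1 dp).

7.1 K

Total gain g = 0.503 + 0.0307 + 0.21 = 0.7437.
Amplification A = 1/(1 − 0.7437) = 3.902.
ΔT = 1.82 × 3.902 = 7.1 K.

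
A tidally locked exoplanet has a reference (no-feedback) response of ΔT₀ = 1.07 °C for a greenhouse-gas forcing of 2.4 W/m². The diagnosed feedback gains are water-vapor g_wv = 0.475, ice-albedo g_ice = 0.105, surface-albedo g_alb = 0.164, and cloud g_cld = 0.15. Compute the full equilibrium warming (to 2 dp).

10.09 °C

Total gain g = 0.475 + 0.105 + 0.164 + 0.15 = 0.894.
Amplification A = 1/(1 − 0.894) = 9.434.
ΔT = 1.07 × 9.434 = 10.09 °C.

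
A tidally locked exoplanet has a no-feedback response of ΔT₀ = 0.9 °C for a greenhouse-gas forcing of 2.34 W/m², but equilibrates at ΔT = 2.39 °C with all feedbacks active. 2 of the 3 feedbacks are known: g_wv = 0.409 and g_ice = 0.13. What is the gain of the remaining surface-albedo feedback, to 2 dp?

0.08

Amplification A = ΔT/ΔT₀ = 2.39/0.9 = 2.656.
Total gain g = 1 − 1/A = 1 − 1/2.656 = 0.6235.
Known gains sum to 0.409 + 0.13 = 0.539.
g_alb = 0.6235 − 0.539 = 0.08.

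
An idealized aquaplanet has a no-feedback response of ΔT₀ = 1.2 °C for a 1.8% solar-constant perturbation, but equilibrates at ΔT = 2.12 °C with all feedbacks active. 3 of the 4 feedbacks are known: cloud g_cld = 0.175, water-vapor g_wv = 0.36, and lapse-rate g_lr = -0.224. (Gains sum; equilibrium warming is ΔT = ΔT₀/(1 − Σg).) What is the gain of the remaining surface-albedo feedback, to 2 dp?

0.12

Amplification A = ΔT/ΔT₀ = 2.12/1.2 = 1.767.
Total gain g = 1 − 1/A = 1 − 1/1.767 = 0.4341.
Known gains sum to 0.175 + 0.36 − 0.224 = 0.311.
g_alb = 0.4341 − 0.311 = 0.12.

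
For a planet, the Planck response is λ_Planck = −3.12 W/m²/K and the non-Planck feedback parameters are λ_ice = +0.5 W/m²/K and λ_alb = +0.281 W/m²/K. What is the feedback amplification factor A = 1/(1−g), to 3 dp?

Convert to gains: g_ice = 0.5/3.12 = 0.1603; g_alb = 0.281/3.12 = 0.09006.
Total gain g = 0.25036.
A = 1/(1 − 0.25036) = 1.334.

1.334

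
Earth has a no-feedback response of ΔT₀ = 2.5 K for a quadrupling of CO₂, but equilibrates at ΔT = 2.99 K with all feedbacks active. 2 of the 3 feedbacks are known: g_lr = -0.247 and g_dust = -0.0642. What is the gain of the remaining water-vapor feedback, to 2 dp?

0.48

Amplification A = ΔT/ΔT₀ = 2.99/2.5 = 1.196.
Total gain g = 1 − 1/A = 1 − 1/1.196 = 0.1639.
Known gains sum to -0.247 − 0.0642 = -0.3112.
g_wv = 0.1639 + 0.3112 = 0.48.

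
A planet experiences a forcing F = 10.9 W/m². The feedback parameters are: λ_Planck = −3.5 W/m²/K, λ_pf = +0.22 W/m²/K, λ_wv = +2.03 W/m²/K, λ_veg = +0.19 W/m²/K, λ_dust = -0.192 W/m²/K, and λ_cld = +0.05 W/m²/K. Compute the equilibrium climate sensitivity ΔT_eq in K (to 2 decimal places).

9.07 K

Net feedback parameter λ = (−3.5) + (+0.22) + (+2.03) + (+0.19) + (-0.192) + (+0.05) = -1.202 W/m²/K.
ΔT = −F/λ = −10.9/(-1.202) = 9.07 K.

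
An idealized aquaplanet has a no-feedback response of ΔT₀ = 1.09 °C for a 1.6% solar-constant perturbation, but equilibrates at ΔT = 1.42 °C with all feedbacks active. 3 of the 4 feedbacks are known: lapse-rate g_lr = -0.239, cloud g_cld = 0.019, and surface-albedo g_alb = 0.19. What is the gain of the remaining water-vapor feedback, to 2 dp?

Amplification A = ΔT/ΔT₀ = 1.42/1.09 = 1.303.
Total gain g = 1 − 1/A = 1 − 1/1.303 = 0.2325.
Known gains sum to -0.239 + 0.019 + 0.19 = -0.03.
g_wv = 0.2325 + 0.03 = 0.26.

0.26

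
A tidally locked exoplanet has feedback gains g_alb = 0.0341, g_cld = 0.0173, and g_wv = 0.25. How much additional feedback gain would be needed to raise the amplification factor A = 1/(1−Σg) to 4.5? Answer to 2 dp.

Current total gain = 0.3014.
Target gain for A = 4.5: g* = 1 − 1/4.5 = 0.7778.
Additional gain needed = 0.7778 − 0.3014 = 0.48.

0.48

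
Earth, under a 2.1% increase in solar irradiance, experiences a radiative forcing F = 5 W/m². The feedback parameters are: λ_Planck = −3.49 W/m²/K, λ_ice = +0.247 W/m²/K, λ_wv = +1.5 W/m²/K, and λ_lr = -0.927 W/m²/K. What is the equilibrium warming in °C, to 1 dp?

Net feedback parameter λ = (−3.49) + (+0.247) + (+1.5) + (-0.927) = -2.67 W/m²/K.
ΔT = −F/λ = −5/(-2.67) = 1.9 °C.

1.9 °C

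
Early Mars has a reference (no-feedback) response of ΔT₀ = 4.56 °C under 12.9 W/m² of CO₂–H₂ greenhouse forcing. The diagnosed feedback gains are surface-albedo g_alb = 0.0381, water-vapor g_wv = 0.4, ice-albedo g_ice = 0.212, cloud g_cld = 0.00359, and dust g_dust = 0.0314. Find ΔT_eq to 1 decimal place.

14.5 °C

Total gain g = 0.0381 + 0.4 + 0.212 + 0.00359 + 0.0314 = 0.68509.
Amplification A = 1/(1 − 0.68509) = 3.176.
ΔT = 4.56 × 3.176 = 14.5 °C.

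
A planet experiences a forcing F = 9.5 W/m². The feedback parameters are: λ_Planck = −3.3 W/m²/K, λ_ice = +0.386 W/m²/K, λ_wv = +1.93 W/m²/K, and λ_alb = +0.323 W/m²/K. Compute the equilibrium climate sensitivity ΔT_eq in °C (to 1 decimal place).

14.4 °C

Net feedback parameter λ = (−3.3) + (+0.386) + (+1.93) + (+0.323) = -0.661 W/m²/K.
ΔT = −F/λ = −9.5/(-0.661) = 14.4 °C.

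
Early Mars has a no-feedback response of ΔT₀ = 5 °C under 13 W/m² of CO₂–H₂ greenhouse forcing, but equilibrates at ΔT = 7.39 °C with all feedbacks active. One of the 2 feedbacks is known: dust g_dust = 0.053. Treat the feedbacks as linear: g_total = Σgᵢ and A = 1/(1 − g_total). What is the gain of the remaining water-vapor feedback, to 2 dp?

Amplification A = ΔT/ΔT₀ = 7.39/5 = 1.478.
Total gain g = 1 − 1/A = 1 − 1/1.478 = 0.3234.
The known gain is 0.053.
g_wv = 0.3234 − 0.053 = 0.27.

0.27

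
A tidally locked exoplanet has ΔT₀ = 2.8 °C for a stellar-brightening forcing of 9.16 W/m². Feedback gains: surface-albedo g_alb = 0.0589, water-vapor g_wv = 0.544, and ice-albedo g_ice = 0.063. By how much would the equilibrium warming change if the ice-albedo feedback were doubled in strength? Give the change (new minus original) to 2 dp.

1.95 °C

Original: g = 0.6659, ΔT = 2.8/(1−0.6659) = 8.3807 °C.
With doubled ice-albedo: g' = 0.7289, ΔT' = 2.8/(1−0.7289) = 10.3283 °C.
Change = 10.3283 − 8.3807 = 1.95 °C.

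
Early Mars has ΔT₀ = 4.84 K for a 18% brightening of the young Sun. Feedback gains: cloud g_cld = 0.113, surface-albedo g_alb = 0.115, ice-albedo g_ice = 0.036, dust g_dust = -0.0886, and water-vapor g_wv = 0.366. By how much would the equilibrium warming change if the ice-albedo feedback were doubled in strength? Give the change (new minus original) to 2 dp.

0.90 K

Original: g = 0.5414, ΔT = 4.84/(1−0.5414) = 10.5539 K.
With doubled ice-albedo: g' = 0.5774, ΔT' = 4.84/(1−0.5774) = 11.4529 K.
Change = 11.4529 − 10.5539 = 0.90 K.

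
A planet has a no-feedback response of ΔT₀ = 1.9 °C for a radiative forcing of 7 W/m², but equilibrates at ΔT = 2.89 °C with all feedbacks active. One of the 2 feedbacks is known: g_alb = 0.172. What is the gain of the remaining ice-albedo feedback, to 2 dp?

0.17

Amplification A = ΔT/ΔT₀ = 2.89/1.9 = 1.521.
Total gain g = 1 − 1/A = 1 − 1/1.521 = 0.3425.
The known gain is 0.172.
g_ice = 0.3425 − 0.172 = 0.17.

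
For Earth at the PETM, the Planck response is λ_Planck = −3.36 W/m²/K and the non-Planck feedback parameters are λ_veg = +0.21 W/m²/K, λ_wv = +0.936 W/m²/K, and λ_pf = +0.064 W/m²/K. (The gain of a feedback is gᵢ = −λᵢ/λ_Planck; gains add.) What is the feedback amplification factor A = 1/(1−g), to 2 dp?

1.56

Convert to gains: g_veg = 0.21/3.36 = 0.0625; g_wv = 0.936/3.36 = 0.2786; g_pf = 0.064/3.36 = 0.01905.
Total gain g = 0.36015.
A = 1/(1 − 0.36015) = 1.56.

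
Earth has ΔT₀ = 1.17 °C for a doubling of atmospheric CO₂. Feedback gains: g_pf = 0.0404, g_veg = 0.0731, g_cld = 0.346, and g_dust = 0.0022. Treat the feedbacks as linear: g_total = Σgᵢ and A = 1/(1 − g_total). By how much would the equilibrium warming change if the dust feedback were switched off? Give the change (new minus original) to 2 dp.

-0.01 °C

Original: g = 0.4617, ΔT = 1.17/(1−0.4617) = 2.1735 °C.
Without dust: g' = 0.4595, ΔT' = 1.17/(1−0.4595) = 2.1647 °C.
Change = 2.1647 − 2.1735 = -0.01 °C.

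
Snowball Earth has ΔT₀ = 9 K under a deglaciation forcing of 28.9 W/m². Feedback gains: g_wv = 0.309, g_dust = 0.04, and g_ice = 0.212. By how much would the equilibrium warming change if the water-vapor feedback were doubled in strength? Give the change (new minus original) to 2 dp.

48.73 K

Original: g = 0.561, ΔT = 9/(1−0.561) = 20.5011 K.
With doubled water-vapor: g' = 0.87, ΔT' = 9/(1−0.87) = 69.2308 K.
Change = 69.2308 − 20.5011 = 48.73 K.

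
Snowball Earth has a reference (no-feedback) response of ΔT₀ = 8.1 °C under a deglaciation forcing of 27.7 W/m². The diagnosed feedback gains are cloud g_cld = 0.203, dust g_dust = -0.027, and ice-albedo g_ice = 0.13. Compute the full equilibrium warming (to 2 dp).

Total gain g = 0.203 − 0.027 + 0.13 = 0.306.
Amplification A = 1/(1 − 0.306) = 1.441.
ΔT = 8.1 × 1.441 = 11.67 °C.

11.67 °C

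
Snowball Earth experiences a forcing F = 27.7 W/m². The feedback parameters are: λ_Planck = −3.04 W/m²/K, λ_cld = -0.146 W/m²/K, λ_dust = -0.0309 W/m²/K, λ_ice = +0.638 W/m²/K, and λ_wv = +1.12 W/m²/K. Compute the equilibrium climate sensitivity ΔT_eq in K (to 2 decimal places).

18.99 K

Net feedback parameter λ = (−3.04) + (-0.146) + (-0.0309) + (+0.638) + (+1.12) = -1.4589 W/m²/K.
ΔT = −F/λ = −27.7/(-1.4589) = 18.99 K.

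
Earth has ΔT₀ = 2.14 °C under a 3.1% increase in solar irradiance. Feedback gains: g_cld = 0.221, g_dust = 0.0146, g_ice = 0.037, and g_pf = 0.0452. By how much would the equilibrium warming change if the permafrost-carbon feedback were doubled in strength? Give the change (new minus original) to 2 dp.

0.22 °C

Original: g = 0.3178, ΔT = 2.14/(1−0.3178) = 3.1369 °C.
With doubled permafrost-carbon: g' = 0.363, ΔT' = 2.14/(1−0.363) = 3.3595 °C.
Change = 3.3595 − 3.1369 = 0.22 °C.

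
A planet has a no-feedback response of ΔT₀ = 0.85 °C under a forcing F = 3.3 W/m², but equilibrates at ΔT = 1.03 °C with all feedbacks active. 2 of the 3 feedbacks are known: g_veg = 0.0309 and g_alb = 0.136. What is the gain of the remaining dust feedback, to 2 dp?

Amplification A = ΔT/ΔT₀ = 1.03/0.85 = 1.212.
Total gain g = 1 − 1/A = 1 − 1/1.212 = 0.1749.
Known gains sum to 0.0309 + 0.136 = 0.1669.
g_dust = 0.1749 − 0.1669 = 0.01.

0.01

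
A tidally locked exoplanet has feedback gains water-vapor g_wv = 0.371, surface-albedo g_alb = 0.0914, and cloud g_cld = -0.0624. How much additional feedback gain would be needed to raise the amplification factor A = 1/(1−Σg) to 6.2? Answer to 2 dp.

Current total gain = 0.4.
Target gain for A = 6.2: g* = 1 − 1/6.2 = 0.8387.
Additional gain needed = 0.8387 − 0.4 = 0.44.

0.44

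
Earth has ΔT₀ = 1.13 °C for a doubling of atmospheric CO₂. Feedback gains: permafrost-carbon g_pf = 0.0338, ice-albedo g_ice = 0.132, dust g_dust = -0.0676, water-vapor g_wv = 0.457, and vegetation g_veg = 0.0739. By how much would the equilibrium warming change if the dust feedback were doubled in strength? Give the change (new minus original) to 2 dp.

-0.47 °C

Original: g = 0.6291, ΔT = 1.13/(1−0.6291) = 3.0466 °C.
With doubled dust: g' = 0.5615, ΔT' = 1.13/(1−0.5615) = 2.5770 °C.
Change = 2.5770 − 3.0466 = -0.47 °C.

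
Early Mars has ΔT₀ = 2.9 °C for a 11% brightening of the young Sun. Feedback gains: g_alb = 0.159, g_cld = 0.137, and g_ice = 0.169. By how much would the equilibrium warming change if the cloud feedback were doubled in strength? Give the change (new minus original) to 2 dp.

1.87 °C

Original: g = 0.465, ΔT = 2.9/(1−0.465) = 5.4206 °C.
With doubled cloud: g' = 0.602, ΔT' = 2.9/(1−0.602) = 7.2864 °C.
Change = 7.2864 − 5.4206 = 1.87 °C.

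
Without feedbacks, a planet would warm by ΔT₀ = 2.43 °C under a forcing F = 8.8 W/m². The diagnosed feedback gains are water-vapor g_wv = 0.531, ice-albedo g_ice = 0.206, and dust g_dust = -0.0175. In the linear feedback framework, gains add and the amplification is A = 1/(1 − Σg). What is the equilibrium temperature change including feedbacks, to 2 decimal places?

Total gain g = 0.531 + 0.206 − 0.0175 = 0.7195.
Amplification A = 1/(1 − 0.7195) = 3.565.
ΔT = 2.43 × 3.565 = 8.66 °C.

8.66 °C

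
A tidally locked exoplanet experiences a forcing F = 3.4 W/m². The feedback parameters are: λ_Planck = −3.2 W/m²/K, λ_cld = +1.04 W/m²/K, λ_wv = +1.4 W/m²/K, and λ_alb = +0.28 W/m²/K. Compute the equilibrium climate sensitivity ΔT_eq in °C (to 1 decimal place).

Net feedback parameter λ = (−3.2) + (+1.04) + (+1.4) + (+0.28) = -0.48 W/m²/K.
ΔT = −F/λ = −3.4/(-0.48) = 7.1 °C.

7.1 °C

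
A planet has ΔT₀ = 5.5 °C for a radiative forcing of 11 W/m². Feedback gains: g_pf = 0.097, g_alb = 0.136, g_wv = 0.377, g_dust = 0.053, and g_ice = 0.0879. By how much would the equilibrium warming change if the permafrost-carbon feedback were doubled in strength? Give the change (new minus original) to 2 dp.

Original: g = 0.7509, ΔT = 5.5/(1−0.7509) = 22.0795 °C.
With doubled permafrost-carbon: g' = 0.8479, ΔT' = 5.5/(1−0.8479) = 36.1604 °C.
Change = 36.1604 − 22.0795 = 14.08 °C.

14.08 °C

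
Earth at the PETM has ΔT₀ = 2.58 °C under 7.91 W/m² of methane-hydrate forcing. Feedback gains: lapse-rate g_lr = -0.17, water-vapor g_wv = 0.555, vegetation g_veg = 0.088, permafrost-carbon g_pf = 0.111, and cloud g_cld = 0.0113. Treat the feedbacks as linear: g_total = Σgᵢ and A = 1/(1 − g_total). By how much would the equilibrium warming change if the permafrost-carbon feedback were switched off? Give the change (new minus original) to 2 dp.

Original: g = 0.5953, ΔT = 2.58/(1−0.5953) = 6.3751 °C.
Without permafrost-carbon: g' = 0.4843, ΔT' = 2.58/(1−0.4843) = 5.0029 °C.
Change = 5.0029 − 6.3751 = -1.37 °C.

-1.37 °C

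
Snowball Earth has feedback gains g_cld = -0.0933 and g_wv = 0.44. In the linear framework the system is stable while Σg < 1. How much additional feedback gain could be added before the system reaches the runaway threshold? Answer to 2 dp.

Current total gain = -0.0933 + 0.44 = 0.3467.
Margin to runaway = 1 − 0.3467 = 0.65.

0.65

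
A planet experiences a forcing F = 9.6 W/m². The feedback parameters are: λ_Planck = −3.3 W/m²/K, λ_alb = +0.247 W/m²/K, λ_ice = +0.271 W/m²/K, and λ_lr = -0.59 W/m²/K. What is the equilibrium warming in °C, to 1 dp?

Net feedback parameter λ = (−3.3) + (+0.247) + (+0.271) + (-0.59) = -3.372 W/m²/K.
ΔT = −F/λ = −9.6/(-3.372) = 2.8 °C.

2.8 °C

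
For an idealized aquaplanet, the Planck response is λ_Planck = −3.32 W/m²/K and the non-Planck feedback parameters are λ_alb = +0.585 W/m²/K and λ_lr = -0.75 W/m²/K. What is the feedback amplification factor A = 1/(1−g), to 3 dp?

0.953

Convert to gains: g_alb = 0.585/3.32 = 0.1762; g_lr = -0.75/3.32 = -0.2259.
Total gain g = -0.0497.
A = 1/(1 + 0.0497) = 0.953.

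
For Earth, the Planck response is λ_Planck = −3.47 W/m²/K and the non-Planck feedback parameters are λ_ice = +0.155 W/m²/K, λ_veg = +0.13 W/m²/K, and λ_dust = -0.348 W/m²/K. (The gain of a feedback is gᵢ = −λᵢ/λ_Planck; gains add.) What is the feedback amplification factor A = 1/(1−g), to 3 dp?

0.982

Convert to gains: g_ice = 0.155/3.47 = 0.04467; g_veg = 0.13/3.47 = 0.03746; g_dust = -0.348/3.47 = -0.1003.
Total gain g = -0.01817.
A = 1/(1 + 0.01817) = 0.982.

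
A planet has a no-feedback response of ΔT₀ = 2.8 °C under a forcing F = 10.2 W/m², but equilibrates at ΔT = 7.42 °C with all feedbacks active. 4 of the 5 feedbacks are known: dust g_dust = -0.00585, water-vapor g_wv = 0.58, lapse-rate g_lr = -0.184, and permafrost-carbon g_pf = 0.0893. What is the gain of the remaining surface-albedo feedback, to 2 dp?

Amplification A = ΔT/ΔT₀ = 7.42/2.8 = 2.65.
Total gain g = 1 − 1/A = 1 − 1/2.65 = 0.6226.
Known gains sum to -0.00585 + 0.58 − 0.184 + 0.0893 = 0.47945.
g_alb = 0.6226 − 0.47945 = 0.14.

0.14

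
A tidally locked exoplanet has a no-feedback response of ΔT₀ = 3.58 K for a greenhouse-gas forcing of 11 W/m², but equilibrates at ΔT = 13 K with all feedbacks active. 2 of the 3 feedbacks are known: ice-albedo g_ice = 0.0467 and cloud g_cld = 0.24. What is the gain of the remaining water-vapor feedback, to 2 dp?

0.44

Amplification A = ΔT/ΔT₀ = 13/3.58 = 3.631.
Total gain g = 1 − 1/A = 1 − 1/3.631 = 0.7246.
Known gains sum to 0.0467 + 0.24 = 0.2867.
g_wv = 0.7246 − 0.2867 = 0.44.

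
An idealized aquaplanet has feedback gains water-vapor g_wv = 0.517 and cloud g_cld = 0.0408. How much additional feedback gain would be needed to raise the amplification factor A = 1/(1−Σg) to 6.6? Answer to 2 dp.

0.29

Current total gain = 0.5578.
Target gain for A = 6.6: g* = 1 − 1/6.6 = 0.8485.
Additional gain needed = 0.8485 − 0.5578 = 0.29.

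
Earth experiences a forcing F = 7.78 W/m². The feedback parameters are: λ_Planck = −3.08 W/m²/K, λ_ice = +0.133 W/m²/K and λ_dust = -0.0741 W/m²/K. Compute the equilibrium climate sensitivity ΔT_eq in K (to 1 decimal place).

2.6 K

Net feedback parameter λ = (−3.08) + (+0.133) + (-0.0741) = -3.0211 W/m²/K.
ΔT = −F/λ = −7.78/(-3.0211) = 2.6 K.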